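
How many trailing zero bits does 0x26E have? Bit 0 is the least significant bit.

1

0x26E = 1001101110
Trailing zeros: 1, so the lowest set bit is bit 1 (value 2).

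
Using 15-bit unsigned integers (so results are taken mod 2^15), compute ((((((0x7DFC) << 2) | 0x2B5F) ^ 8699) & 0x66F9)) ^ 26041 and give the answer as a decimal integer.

9145

0x7DFC = 111110111111100
→ << 2 (mod 2^15) → 111011111110000 = 30704
0x2B5F = 010101101011111
→ | → 111111111111111 = 32767
8699 = 010000111111011
→ ^ → 101111000000100 = 24068
0x66F9 = 110011011111001
→ & → 100011000000000 = 17920
26041 = 110010110111001
→ ^ → 010001110111001 = 9145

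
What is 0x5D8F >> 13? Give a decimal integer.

0x5D8F = 101110110001111
shift right by 13 → 000000000000010 = 2
(equivalently, floor(23951 / 8192))

2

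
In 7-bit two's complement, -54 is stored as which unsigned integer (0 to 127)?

54 in 7 bits: 0110110
Invert: 1001001
Add 1:  1001010 = 74
(Check: 2^7 - 54 = 128 - 54 = 74.)

74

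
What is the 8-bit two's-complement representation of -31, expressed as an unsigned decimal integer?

31 in 8 bits: 00011111
Invert: 11100000
Add 1:  11100001 = 225
(Check: 2^8 - 31 = 256 - 31 = 225.)

225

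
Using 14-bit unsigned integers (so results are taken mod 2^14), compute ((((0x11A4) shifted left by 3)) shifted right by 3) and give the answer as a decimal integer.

0x11A4 = 01000110100100
→ shifted left by 3 (mod 2^14) → 00110100100000 = 3360
→ shifted right by 3 → 00000110100100 = 420

420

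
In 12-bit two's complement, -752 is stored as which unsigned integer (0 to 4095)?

3344

752 in 12 bits: 001011110000
Invert: 110100001111
Add 1:  110100010000 = 3344
(Check: 2^12 - 752 = 4096 - 752 = 3344.)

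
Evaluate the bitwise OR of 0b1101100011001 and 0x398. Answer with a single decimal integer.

7065

a = 1101100011001
0x398 = 0001110011000
 OR → 1101110011001 = 7065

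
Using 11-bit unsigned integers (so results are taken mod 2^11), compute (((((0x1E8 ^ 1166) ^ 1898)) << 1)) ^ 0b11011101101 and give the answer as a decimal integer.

757

0x1E8 = 00111101000
1166 = 10010001110
→ ^ → 10101100110 = 1382
1898 = 11101101010
→ ^ → 01000001100 = 524
→ << 1 (mod 2^11) → 10000011000 = 1048
0b11011101101 = 11011101101
→ ^ → 01011110101 = 757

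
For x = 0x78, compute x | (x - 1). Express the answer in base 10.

x = 1111000 = 120
x - 1 = 1110111
OR    = 1111111 = 127
(x | (x - 1) sets all bits below the lowest set bit.)

127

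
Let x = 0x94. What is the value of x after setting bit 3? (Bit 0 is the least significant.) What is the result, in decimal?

x = 010010100
bit 3 is currently 0; set it via x | (1 << 3) = x | 8
→ 010011100 = 156

156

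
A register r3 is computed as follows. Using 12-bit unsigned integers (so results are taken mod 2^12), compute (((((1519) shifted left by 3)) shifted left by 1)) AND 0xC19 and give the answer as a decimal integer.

1519 = 010111101111
→ shifted left by 3 (mod 2^12) → 111101111000 = 3960
→ shifted left by 1 (mod 2^12) → 111011110000 = 3824
0xC19 = 110000011001
→ AND → 110000010000 = 3088

3088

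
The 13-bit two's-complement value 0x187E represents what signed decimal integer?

-1922

pattern = 1100001111110 (MSB is 1 ⇒ negative)
Invert: 0011110000001, add 1 → 0011110000010 = 1922, so the value is -1922.
(Equivalently: 6270 - 2^13 = 6270 - 8192 = -1922.)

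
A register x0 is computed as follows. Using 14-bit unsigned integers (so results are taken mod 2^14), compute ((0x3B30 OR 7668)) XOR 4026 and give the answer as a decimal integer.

0x3B30 = 11101100110000
7668 = 01110111110100
→ OR → 11111111110100 = 16372
4026 = 00111110111010
→ XOR → 11000001001110 = 12366

12366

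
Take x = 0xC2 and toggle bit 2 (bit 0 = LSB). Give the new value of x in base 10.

198

x = 00011000010
bit 2 is currently 0; toggle it via x ^ (1 << 2) = x ^ 4
→ 00011000110 = 198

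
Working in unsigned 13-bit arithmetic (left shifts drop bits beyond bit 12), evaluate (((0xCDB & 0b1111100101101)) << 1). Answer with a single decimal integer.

6162

0xCDB = 0110011011011
0b1111100101101 = 1111100101101
→ & → 0110000001001 = 3081
→ << 1 (mod 2^13) → 1100000010010 = 6162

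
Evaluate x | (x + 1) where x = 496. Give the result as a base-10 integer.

x = 111110000 = 496
x + 1 = 111110001
OR    = 111110001 = 497
(x | (x + 1) sets the lowest cleared bit.)

497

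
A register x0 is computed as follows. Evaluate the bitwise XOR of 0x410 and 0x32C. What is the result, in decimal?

1852

0x410 = 10000010000
0x32C = 01100101100
XOR → 11100111100 = 1852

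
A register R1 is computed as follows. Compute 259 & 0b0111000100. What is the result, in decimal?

256

259 = 100000011
b = 111000100
AND → 100000000 = 256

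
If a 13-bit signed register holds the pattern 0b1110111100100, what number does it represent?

-540

pattern = 1110111100100 (MSB is 1 ⇒ negative)
Invert: 0001000011011, add 1 → 0001000011100 = 540, so the value is -540.
(Equivalently: 7652 - 2^13 = 7652 - 8192 = -540.)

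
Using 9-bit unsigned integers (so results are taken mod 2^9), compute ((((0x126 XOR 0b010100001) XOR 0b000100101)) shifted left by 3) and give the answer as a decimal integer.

0x126 = 100100110
0b010100001 = 010100001
→ XOR → 110000111 = 391
0b000100101 = 000100101
→ XOR → 110100010 = 418
→ shifted left by 3 (mod 2^9) → 100010000 = 272

272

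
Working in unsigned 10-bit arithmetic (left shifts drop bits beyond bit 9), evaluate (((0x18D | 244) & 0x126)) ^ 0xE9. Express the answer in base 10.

461

0x18D = 0110001101
244 = 0011110100
→ | → 0111111101 = 509
0x126 = 0100100110
→ & → 0100100100 = 292
0xE9 = 0011101001
→ ^ → 0111001101 = 461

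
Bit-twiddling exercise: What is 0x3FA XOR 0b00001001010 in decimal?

944

0x3FA = 1111111010
b = 0001001010
XOR → 1110110000 = 944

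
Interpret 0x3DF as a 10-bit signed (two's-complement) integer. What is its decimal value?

-33

pattern = 1111011111 (MSB is 1 ⇒ negative)
Invert: 0000100000, add 1 → 0000100001 = 33, so the value is -33.
(Equivalently: 991 - 2^10 = 991 - 1024 = -33.)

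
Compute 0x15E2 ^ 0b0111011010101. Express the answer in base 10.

6967

0x15E2 = 1010111100010
b = 0111011010101
XOR → 1101100110111 = 6967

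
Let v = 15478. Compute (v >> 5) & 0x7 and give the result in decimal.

3

v = 11110001110110
Shift right by 5: 111100011
Mask low 3 bits: 011 = 3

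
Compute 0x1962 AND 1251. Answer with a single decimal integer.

98

0x1962 = 1100101100010
1251 = 0010011100011
AND → 0000001100010 = 98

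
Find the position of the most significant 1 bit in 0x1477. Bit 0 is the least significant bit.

12

0x1477 = 1010001110111
The topmost 1 is at position 12 (since 2^12 = 4096 ≤ 5239 < 8192).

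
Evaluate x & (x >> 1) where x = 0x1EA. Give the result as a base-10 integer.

x = 111101010 = 490
x>>1 = 011110101
AND  = 011100000 = 224
(x & (x >> 1) has a 1 wherever x has two consecutive 1 bits.)

224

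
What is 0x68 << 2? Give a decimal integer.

0x68 = 001101000
shift left by 2 → 110100000 = 416
(equivalently, 104 × 2^2 = 104 × 4)

416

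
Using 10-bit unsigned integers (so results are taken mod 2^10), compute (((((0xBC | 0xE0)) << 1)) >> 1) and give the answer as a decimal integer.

0xBC = 0010111100
0xE0 = 0011100000
→ | → 0011111100 = 252
→ << 1 (mod 2^10) → 0111111000 = 504
→ >> 1 → 0011111100 = 252

252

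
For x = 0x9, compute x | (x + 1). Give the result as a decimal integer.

x = 1001 = 9
x + 1 = 1010
OR    = 1011 = 11
(x | (x + 1) sets the lowest cleared bit.)

11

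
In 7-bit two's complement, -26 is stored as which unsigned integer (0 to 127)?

26 in 7 bits: 0011010
Invert: 1100101
Add 1:  1100110 = 102
(Check: 2^7 - 26 = 128 - 26 = 102.)

102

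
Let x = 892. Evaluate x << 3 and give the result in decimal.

892 = 0001101111100
shift left by 3 → 1101111100000 = 7136
(equivalently, 892 × 2^3 = 892 × 8)

7136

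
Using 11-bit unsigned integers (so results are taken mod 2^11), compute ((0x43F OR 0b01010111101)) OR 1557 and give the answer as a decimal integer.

0x43F = 10000111111
0b01010111101 = 01010111101
→ OR → 11010111111 = 1727
1557 = 11000010101
→ OR → 11010111111 = 1727

1727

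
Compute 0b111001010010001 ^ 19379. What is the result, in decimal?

a = 111001010010001
19379 = 100101110110011
XOR → 011100100100010 = 14626

14626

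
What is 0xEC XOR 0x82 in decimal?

0xEC = 11101100
0x82 = 10000010
XOR → 01101110 = 110

110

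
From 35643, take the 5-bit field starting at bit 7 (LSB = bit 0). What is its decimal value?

v = 1000101100111011
Shift right by 7: 100010110
Mask low 5 bits: 10110 = 22

22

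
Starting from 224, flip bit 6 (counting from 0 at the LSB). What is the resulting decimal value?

x = 000011100000
bit 6 is currently 1; toggle it via x ^ (1 << 6) = x ^ 64
→ 000010100000 = 160

160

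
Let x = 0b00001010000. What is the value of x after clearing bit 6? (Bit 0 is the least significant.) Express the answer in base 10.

x = 00001010000
bit 6 is currently 1; clear it via x & ~(1 << 6) = x & ~64
→ 00000010000 = 16

16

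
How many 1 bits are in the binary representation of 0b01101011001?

n = 1101011001
Count the 1s: 1 + 1 + 1 + 1 + 1 + 1 = 6

6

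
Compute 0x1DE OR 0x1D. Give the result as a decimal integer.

0x1DE = 111011110
0x1D = 000011101
 OR → 111011111 = 479

479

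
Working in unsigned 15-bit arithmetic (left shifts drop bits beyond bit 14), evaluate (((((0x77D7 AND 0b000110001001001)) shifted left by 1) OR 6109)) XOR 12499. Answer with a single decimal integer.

0x77D7 = 111011111010111
0b000110001001001 = 000110001001001
→ AND → 000010001000001 = 1089
→ shifted left by 1 (mod 2^15) → 000100010000010 = 2178
6109 = 001011111011101
→ OR → 001111111011111 = 8159
12499 = 011000011010011
→ XOR → 010111100001100 = 12044

12044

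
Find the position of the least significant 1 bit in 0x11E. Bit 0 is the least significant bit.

0x11E = 100011110
Trailing zeros: 1, so the lowest set bit is bit 1 (value 2).

1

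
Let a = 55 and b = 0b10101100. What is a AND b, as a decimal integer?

55 = 00110111
b = 10101100
AND → 00100100 = 36

36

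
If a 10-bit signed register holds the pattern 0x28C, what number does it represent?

pattern = 1010001100 (MSB is 1 ⇒ negative)
Invert: 0101110011, add 1 → 0101110100 = 372, so the value is -372.
(Equivalently: 652 - 2^10 = 652 - 1024 = -372.)

-372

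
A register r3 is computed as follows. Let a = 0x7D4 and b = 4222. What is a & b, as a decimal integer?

0x7D4 = 0011111010100
4222 = 1000001111110
AND → 0000001010100 = 84

84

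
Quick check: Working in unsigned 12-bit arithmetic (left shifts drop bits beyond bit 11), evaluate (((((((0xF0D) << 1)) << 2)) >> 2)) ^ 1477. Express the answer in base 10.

2015

0xF0D = 111100001101
→ << 1 (mod 2^12) → 111000011010 = 3610
→ << 2 (mod 2^12) → 100001101000 = 2152
→ >> 2 → 001000011010 = 538
1477 = 010111000101
→ ^ → 011111011111 = 2015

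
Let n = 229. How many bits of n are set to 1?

229 = 11100101
Count the 1s: 1 + 1 + 1 + 1 + 1 = 5

5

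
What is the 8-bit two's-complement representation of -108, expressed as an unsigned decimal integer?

148

108 in 8 bits: 01101100
Invert: 10010011
Add 1:  10010100 = 148
(Check: 2^8 - 108 = 256 - 108 = 148.)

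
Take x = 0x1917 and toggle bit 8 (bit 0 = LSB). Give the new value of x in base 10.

x = 01100100010111
bit 8 is currently 1; toggle it via x ^ (1 << 8) = x ^ 256
→ 01100000010111 = 6167

6167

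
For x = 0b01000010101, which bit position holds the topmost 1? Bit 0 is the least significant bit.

0b01000010101 = 1000010101
The topmost 1 is at position 9 (since 2^9 = 512 ≤ 533 < 1024).

9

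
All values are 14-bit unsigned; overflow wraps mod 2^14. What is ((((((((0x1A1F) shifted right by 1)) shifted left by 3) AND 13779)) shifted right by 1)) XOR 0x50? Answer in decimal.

0x1A1F = 01101000011111
→ shifted right by 1 → 00110100001111 = 3343
→ shifted left by 3 (mod 2^14) → 10100001111000 = 10360
13779 = 11010111010011
→ AND → 10000001010000 = 8272
→ shifted right by 1 → 01000000101000 = 4136
0x50 = 00000001010000
→ XOR → 01000001111000 = 4216

4216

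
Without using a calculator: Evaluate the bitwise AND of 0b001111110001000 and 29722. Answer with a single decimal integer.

a = 001111110001000
29722 = 111010000011010
AND → 001010000001000 = 5128

5128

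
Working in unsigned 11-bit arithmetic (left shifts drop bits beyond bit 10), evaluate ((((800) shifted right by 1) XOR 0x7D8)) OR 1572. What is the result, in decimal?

1644

800 = 01100100000
→ shifted right by 1 → 00110010000 = 400
0x7D8 = 11111011000
→ XOR → 11001001000 = 1608
1572 = 11000100100
→ OR → 11001101100 = 1644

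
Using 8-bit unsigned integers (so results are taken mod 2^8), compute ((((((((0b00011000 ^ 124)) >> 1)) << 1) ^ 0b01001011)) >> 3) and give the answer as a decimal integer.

5

0b00011000 = 00011000
124 = 01111100
→ ^ → 01100100 = 100
→ >> 1 → 00110010 = 50
→ << 1 (mod 2^8) → 01100100 = 100
0b01001011 = 01001011
→ ^ → 00101111 = 47
→ >> 3 → 00000101 = 5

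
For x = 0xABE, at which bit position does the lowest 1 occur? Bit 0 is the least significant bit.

0xABE = 101010111110
Trailing zeros: 1, so the lowest set bit is bit 1 (value 2).

1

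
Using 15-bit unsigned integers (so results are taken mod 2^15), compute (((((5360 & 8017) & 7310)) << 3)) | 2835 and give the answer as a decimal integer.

11027

5360 = 001010011110000
8017 = 001111101010001
→ & → 001010001010000 = 5200
7310 = 001110010001110
→ & → 001010000000000 = 5120
→ << 3 (mod 2^15) → 010000000000000 = 8192
2835 = 000101100010011
→ | → 010101100010011 = 11027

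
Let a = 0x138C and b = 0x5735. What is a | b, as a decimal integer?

0x138C = 001001110001100
0x5735 = 101011100110101
 OR → 101011110111101 = 22461

22461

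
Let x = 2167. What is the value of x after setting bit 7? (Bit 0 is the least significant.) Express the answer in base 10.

x = 100001110111
bit 7 is currently 0; set it via x | (1 << 7) = x | 128
→ 100011110111 = 2295

2295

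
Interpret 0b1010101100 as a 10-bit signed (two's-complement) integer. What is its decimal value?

pattern = 1010101100 (MSB is 1 ⇒ negative)
Invert: 0101010011, add 1 → 0101010100 = 340, so the value is -340.
(Equivalently: 684 - 2^10 = 684 - 1024 = -340.)

-340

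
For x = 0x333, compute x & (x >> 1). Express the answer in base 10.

x = 1100110011 = 819
x>>1 = 0110011001
AND  = 0100010001 = 273
(x & (x >> 1) has a 1 wherever x has two consecutive 1 bits.)

273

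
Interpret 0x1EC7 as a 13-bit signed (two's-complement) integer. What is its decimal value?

-313

pattern = 1111011000111 (MSB is 1 ⇒ negative)
Invert: 0000100111000, add 1 → 0000100111001 = 313, so the value is -313.
(Equivalently: 7879 - 2^13 = 7879 - 8192 = -313.)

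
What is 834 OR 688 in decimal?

1010

834 = 1101000010
688 = 1010110000
 OR → 1111110010 = 1010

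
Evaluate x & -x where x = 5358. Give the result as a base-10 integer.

2

x = 1010011101110 = 5358
-x (two's complement) = …0101100010010
AND   = 0000000000010 = 2
(x & -x isolates the lowest set bit of x.)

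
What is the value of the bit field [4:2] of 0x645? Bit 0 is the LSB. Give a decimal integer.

v = 11001000101
Shift right by 2: 110010001
Mask low 3 bits: 001 = 1

1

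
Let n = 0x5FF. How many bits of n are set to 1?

10

0x5FF = 10111111111
Count the 1s: 1 + 1 + 1 + 1 + 1 + 1 + 1 + 1 + 1 + 1 = 10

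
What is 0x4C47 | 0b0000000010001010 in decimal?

0x4C47 = 100110001000111
b = 000000010001010
 OR → 100110011001111 = 19663

19663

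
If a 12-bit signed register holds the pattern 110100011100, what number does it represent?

pattern = 110100011100 (MSB is 1 ⇒ negative)
Invert: 001011100011, add 1 → 001011100100 = 740, so the value is -740.
(Equivalently: 3356 - 2^12 = 3356 - 4096 = -740.)

-740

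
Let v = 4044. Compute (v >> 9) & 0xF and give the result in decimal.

v = 0111111001100
Shift right by 9: 0111
Mask low 4 bits: 0111 = 7

7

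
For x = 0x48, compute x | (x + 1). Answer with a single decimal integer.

73

x = 1001000 = 72
x + 1 = 1001001
OR    = 1001001 = 73
(x | (x + 1) sets the lowest cleared bit.)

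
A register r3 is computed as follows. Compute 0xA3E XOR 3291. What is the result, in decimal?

0xA3E = 101000111110
3291 = 110011011011
XOR → 011011100101 = 1765

1765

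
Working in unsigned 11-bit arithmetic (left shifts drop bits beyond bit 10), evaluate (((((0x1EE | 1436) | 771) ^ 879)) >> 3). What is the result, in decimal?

0x1EE = 00111101110
1436 = 10110011100
→ | → 10111111110 = 1534
771 = 01100000011
→ | → 11111111111 = 2047
879 = 01101101111
→ ^ → 10010010000 = 1168
→ >> 3 → 00010010010 = 146

146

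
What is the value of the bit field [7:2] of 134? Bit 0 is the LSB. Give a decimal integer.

33

v = 000010000110
Shift right by 2: 0000100001
Mask low 6 bits: 100001 = 33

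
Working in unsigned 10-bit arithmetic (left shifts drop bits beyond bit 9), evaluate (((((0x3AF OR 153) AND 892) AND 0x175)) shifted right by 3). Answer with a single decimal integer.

38

0x3AF = 1110101111
153 = 0010011001
→ OR → 1110111111 = 959
892 = 1101111100
→ AND → 1100111100 = 828
0x175 = 0101110101
→ AND → 0100110100 = 308
→ shifted right by 3 → 0000100110 = 38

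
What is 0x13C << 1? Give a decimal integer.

0x13C = 0100111100
shift left by 1 → 1001111000 = 632
(equivalently, 316 × 2^1 = 316 × 2)

632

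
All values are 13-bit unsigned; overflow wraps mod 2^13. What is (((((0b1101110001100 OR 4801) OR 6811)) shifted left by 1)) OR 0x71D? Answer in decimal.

6079

0b1101110001100 = 1101110001100
4801 = 1001011000001
→ OR → 1101111001101 = 7117
6811 = 1101010011011
→ OR → 1101111011111 = 7135
→ shifted left by 1 (mod 2^13) → 1011110111110 = 6078
0x71D = 0011100011101
→ OR → 1011110111111 = 6079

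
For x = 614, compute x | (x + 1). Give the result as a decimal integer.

x = 1001100110 = 614
x + 1 = 1001100111
OR    = 1001100111 = 615
(x | (x + 1) sets the lowest cleared bit.)

615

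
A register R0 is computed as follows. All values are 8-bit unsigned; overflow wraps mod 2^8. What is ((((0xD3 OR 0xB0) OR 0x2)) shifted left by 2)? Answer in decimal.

204

0xD3 = 11010011
0xB0 = 10110000
→ OR → 11110011 = 243
0x2 = 00000010
→ OR → 11110011 = 243
→ shifted left by 2 (mod 2^8) → 11001100 = 204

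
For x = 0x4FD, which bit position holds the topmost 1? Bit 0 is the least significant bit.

10

0x4FD = 10011111101
The topmost 1 is at position 10 (since 2^10 = 1024 ≤ 1277 < 2048).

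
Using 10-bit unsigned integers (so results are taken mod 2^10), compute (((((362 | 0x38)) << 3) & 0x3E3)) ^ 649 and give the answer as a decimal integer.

329

362 = 0101101010
0x38 = 0000111000
→ | → 0101111010 = 378
→ << 3 (mod 2^10) → 1111010000 = 976
0x3E3 = 1111100011
→ & → 1111000000 = 960
649 = 1010001001
→ ^ → 0101001001 = 329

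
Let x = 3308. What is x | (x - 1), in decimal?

x = 110011101100 = 3308
x - 1 = 110011101011
OR    = 110011101111 = 3311
(x | (x - 1) sets all bits below the lowest set bit.)

3311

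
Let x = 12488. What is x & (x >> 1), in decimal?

4160

x = 11000011001000 = 12488
x>>1 = 01100001100100
AND  = 01000001000000 = 4160
(x & (x >> 1) has a 1 wherever x has two consecutive 1 bits.)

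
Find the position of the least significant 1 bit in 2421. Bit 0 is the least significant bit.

0

2421 = 100101110101
Trailing zeros: 0, so the lowest set bit is bit 0 (value 1).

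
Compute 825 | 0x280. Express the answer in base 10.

953

825 = 1100111001
0x280 = 1010000000
 OR → 1110111001 = 953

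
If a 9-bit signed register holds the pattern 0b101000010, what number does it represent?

pattern = 101000010 (MSB is 1 ⇒ negative)
Invert: 010111101, add 1 → 010111110 = 190, so the value is -190.
(Equivalently: 322 - 2^9 = 322 - 512 = -190.)

-190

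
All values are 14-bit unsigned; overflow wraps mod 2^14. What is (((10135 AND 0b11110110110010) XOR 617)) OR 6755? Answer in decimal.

16379

10135 = 10011110010111
0b11110110110010 = 11110110110010
→ AND → 10010110010010 = 9618
617 = 00001001101001
→ XOR → 10011111111011 = 10235
6755 = 01101001100011
→ OR → 11111111111011 = 16379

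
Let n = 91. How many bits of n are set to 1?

91 = 1011011
Count the 1s: 1 + 1 + 1 + 1 + 1 = 5

5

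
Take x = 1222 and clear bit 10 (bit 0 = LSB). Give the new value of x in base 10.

198

x = 10011000110
bit 10 is currently 1; clear it via x & ~(1 << 10) = x & ~1024
→ 00011000110 = 198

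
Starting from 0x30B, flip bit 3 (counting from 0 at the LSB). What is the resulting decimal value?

771

x = 01100001011
bit 3 is currently 1; toggle it via x ^ (1 << 3) = x ^ 8
→ 01100000011 = 771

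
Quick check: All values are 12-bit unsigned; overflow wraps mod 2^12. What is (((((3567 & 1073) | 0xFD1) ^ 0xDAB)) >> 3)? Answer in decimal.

75

3567 = 110111101111
1073 = 010000110001
→ & → 010000100001 = 1057
0xFD1 = 111111010001
→ | → 111111110001 = 4081
0xDAB = 110110101011
→ ^ → 001001011010 = 602
→ >> 3 → 000001001011 = 75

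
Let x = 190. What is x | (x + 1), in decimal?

191

x = 10111110 = 190
x + 1 = 10111111
OR    = 10111111 = 191
(x | (x + 1) sets the lowest cleared bit.)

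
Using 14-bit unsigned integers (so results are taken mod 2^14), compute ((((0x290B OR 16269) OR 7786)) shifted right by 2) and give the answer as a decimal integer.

0x290B = 10100100001011
16269 = 11111110001101
→ OR → 11111110001111 = 16271
7786 = 01111001101010
→ OR → 11111111101111 = 16367
→ shifted right by 2 → 00111111111011 = 4091

4091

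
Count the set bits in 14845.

14845 = 11100111111101
Count the 1s: 1 + 1 + 1 + 1 + 1 + 1 + 1 + 1 + 1 + 1 + 1 = 11

11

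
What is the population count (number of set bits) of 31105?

31105 = 111100110000001
Count the 1s: 1 + 1 + 1 + 1 + 1 + 1 + 1 = 7

7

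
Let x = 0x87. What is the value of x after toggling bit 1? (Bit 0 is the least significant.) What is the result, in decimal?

x = 010000111
bit 1 is currently 1; toggle it via x ^ (1 << 1) = x ^ 2
→ 010000101 = 133

133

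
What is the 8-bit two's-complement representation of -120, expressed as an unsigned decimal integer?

136

120 in 8 bits: 01111000
Invert: 10000111
Add 1:  10001000 = 136
(Check: 2^8 - 120 = 256 - 120 = 136.)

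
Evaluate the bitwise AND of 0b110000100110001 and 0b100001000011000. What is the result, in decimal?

16400

a = 110000100110001
b = 100001000011000
AND → 100000000010000 = 16400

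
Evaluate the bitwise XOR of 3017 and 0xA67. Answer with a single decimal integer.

430

3017 = 101111001001
0xA67 = 101001100111
XOR → 000110101110 = 430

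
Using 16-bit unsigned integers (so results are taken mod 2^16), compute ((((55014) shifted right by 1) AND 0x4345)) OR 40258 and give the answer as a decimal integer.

57155

55014 = 1101011011100110
→ shifted right by 1 → 0110101101110011 = 27507
0x4345 = 0100001101000101
→ AND → 0100001101000001 = 17217
40258 = 1001110101000010
→ OR → 1101111101000011 = 57155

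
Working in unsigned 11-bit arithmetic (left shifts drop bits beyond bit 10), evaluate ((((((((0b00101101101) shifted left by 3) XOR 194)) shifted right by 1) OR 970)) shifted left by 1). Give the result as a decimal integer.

0b00101101101 = 00101101101
→ shifted left by 3 (mod 2^11) → 01101101000 = 872
194 = 00011000010
→ XOR → 01110101010 = 938
→ shifted right by 1 → 00111010101 = 469
970 = 01111001010
→ OR → 01111011111 = 991
→ shifted left by 1 (mod 2^11) → 11110111110 = 1982

1982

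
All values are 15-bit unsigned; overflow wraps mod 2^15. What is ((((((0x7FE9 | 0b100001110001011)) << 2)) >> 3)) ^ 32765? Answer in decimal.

28680

0x7FE9 = 111111111101001
0b100001110001011 = 100001110001011
→ | → 111111111101011 = 32747
→ << 2 (mod 2^15) → 111111110101100 = 32684
→ >> 3 → 000111111110101 = 4085
32765 = 111111111111101
→ ^ → 111000000001000 = 28680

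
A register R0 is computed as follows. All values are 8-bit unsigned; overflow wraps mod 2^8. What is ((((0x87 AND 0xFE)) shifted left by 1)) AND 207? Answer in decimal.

12

0x87 = 10000111
0xFE = 11111110
→ AND → 10000110 = 134
→ shifted left by 1 (mod 2^8) → 00001100 = 12
207 = 11001111
→ AND → 00001100 = 12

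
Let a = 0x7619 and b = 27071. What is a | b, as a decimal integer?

0x7619 = 111011000011001
27071 = 110100110111111
 OR → 111111110111111 = 32703

32703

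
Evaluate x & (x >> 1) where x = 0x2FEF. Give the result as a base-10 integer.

x = 10111111101111 = 12271
x>>1 = 01011111110111
AND  = 00011111100111 = 2023
(x & (x >> 1) has a 1 wherever x has two consecutive 1 bits.)

2023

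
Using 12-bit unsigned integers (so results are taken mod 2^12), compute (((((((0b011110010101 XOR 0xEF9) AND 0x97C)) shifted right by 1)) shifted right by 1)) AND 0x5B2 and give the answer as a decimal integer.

0b011110010101 = 011110010101
0xEF9 = 111011111001
→ XOR → 100101101100 = 2412
0x97C = 100101111100
→ AND → 100101101100 = 2412
→ shifted right by 1 → 010010110110 = 1206
→ shifted right by 1 → 001001011011 = 603
0x5B2 = 010110110010
→ AND → 000000010010 = 18

18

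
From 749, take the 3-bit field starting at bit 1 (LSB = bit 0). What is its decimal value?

6

v = 1011101101
Shift right by 1: 101110110
Mask low 3 bits: 110 = 6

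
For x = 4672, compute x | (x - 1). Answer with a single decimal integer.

x = 1001001000000 = 4672
x - 1 = 1001000111111
OR    = 1001001111111 = 4735
(x | (x - 1) sets all bits below the lowest set bit.)

4735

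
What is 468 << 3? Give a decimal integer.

468 = 000111010100
shift left by 3 → 111010100000 = 3744
(equivalently, 468 × 2^3 = 468 × 8)

3744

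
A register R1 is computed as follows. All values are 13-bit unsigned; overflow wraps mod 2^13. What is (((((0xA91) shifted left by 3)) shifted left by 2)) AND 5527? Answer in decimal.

4096

0xA91 = 0101010010001
→ shifted left by 3 (mod 2^13) → 1010010001000 = 5256
→ shifted left by 2 (mod 2^13) → 1001000100000 = 4640
5527 = 1010110010111
→ AND → 1000000000000 = 4096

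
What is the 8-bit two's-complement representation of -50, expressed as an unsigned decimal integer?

50 in 8 bits: 00110010
Invert: 11001101
Add 1:  11001110 = 206
(Check: 2^8 - 50 = 256 - 50 = 206.)

206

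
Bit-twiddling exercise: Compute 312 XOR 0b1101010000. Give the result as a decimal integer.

312 = 0100111000
b = 1101010000
XOR → 1001101000 = 616

616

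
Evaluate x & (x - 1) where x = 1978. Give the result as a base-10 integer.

1976

x = 11110111010 = 1978
x - 1 = 11110111001
AND   = 11110111000 = 1976
(x & (x - 1) clears the lowest set bit of x.)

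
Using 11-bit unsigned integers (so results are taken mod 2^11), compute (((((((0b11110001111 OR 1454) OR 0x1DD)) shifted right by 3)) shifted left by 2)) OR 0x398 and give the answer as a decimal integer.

1020

0b11110001111 = 11110001111
1454 = 10110101110
→ OR → 11110101111 = 1967
0x1DD = 00111011101
→ OR → 11111111111 = 2047
→ shifted right by 3 → 00011111111 = 255
→ shifted left by 2 (mod 2^11) → 01111111100 = 1020
0x398 = 01110011000
→ OR → 01111111100 = 1020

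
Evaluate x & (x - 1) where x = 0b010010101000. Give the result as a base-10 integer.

x = 10010101000 = 1192
x - 1 = 10010100111
AND   = 10010100000 = 1184
(x & (x - 1) clears the lowest set bit of x.)

1184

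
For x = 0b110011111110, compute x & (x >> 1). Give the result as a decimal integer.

1150

x = 110011111110 = 3326
x>>1 = 011001111111
AND  = 010001111110 = 1150
(x & (x >> 1) has a 1 wherever x has two consecutive 1 bits.)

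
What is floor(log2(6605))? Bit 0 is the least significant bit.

6605 = 1100111001101
The topmost 1 is at position 12 (since 2^12 = 4096 ≤ 6605 < 8192).

12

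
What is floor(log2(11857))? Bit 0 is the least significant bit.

11857 = 10111001010001
The topmost 1 is at position 13 (since 2^13 = 8192 ≤ 11857 < 16384).

13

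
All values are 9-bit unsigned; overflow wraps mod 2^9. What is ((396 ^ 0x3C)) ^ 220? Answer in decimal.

396 = 110001100
0x3C = 000111100
→ ^ → 110110000 = 432
220 = 011011100
→ ^ → 101101100 = 364

364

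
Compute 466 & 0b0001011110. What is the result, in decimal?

466 = 111010010
b = 001011110
AND → 001010010 = 82

82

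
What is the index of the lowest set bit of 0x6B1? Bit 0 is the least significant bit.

0x6B1 = 11010110001
Trailing zeros: 0, so the lowest set bit is bit 0 (value 1).

0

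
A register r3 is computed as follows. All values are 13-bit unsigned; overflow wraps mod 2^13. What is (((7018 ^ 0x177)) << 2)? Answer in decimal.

2164

7018 = 1101101101010
0x177 = 0000101110111
→ ^ → 1101000011101 = 6685
→ << 2 (mod 2^13) → 0100001110100 = 2164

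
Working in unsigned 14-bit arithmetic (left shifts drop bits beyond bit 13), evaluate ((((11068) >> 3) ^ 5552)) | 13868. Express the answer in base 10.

11068 = 10101100111100
→ >> 3 → 00010101100111 = 1383
5552 = 01010110110000
→ ^ → 01000011010111 = 4311
13868 = 11011000101100
→ | → 11011011111111 = 14079

14079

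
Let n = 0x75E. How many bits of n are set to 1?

0x75E = 11101011110
Count the 1s: 1 + 1 + 1 + 1 + 1 + 1 + 1 + 1 = 8

8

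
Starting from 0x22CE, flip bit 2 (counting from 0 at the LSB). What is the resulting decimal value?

8906

x = 010001011001110
bit 2 is currently 1; toggle it via x ^ (1 << 2) = x ^ 4
→ 010001011001010 = 8906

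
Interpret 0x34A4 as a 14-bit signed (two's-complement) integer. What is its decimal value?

pattern = 11010010100100 (MSB is 1 ⇒ negative)
Invert: 00101101011011, add 1 → 00101101011100 = 2908, so the value is -2908.
(Equivalently: 13476 - 2^14 = 13476 - 16384 = -2908.)

-2908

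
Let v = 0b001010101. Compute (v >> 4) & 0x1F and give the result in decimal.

5

v = 001010101
Shift right by 4: 00101
Mask low 5 bits: 00101 = 5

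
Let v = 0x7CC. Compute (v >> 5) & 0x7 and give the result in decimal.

v = 11111001100
Shift right by 5: 111110
Mask low 3 bits: 110 = 6

6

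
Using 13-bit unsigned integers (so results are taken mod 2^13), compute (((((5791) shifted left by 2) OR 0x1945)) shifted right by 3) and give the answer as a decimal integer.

879

5791 = 1011010011111
→ shifted left by 2 (mod 2^13) → 1101001111100 = 6780
0x1945 = 1100101000101
→ OR → 1101101111101 = 7037
→ shifted right by 3 → 0001101101111 = 879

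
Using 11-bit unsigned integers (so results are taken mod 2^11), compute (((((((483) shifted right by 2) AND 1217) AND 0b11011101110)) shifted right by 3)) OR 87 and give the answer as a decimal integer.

95

483 = 00111100011
→ shifted right by 2 → 00001111000 = 120
1217 = 10011000001
→ AND → 00001000000 = 64
0b11011101110 = 11011101110
→ AND → 00001000000 = 64
→ shifted right by 3 → 00000001000 = 8
87 = 00001010111
→ OR → 00001011111 = 95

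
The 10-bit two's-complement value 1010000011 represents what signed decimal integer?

pattern = 1010000011 (MSB is 1 ⇒ negative)
Invert: 0101111100, add 1 → 0101111101 = 381, so the value is -381.
(Equivalently: 643 - 2^10 = 643 - 1024 = -381.)

-381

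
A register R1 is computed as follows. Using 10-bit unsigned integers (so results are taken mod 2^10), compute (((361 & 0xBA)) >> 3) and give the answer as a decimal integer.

361 = 0101101001
0xBA = 0010111010
→ & → 0000101000 = 40
→ >> 3 → 0000000101 = 5

5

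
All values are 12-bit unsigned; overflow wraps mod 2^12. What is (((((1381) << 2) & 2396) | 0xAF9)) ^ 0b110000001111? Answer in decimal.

2034

1381 = 010101100101
→ << 2 (mod 2^12) → 010110010100 = 1428
2396 = 100101011100
→ & → 000100010100 = 276
0xAF9 = 101011111001
→ | → 101111111101 = 3069
0b110000001111 = 110000001111
→ ^ → 011111110010 = 2034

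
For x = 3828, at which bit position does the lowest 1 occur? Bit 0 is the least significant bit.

2

3828 = 111011110100
Trailing zeros: 2, so the lowest set bit is bit 2 (value 4).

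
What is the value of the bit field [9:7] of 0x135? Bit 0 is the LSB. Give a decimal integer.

v = 00100110101
Shift right by 7: 0010
Mask low 3 bits: 010 = 2

2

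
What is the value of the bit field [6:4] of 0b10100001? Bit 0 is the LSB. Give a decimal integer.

2

v = 10100001
Shift right by 4: 1010
Mask low 3 bits: 010 = 2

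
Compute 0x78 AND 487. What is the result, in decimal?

0x78 = 001111000
487 = 111100111
AND → 001100000 = 96

96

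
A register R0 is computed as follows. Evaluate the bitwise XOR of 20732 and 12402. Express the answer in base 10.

24718

20732 = 101000011111100
12402 = 011000001110010
XOR → 110000010001110 = 24718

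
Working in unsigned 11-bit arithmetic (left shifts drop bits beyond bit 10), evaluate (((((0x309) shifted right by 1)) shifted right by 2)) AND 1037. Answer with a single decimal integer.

0x309 = 01100001001
→ shifted right by 1 → 00110000100 = 388
→ shifted right by 2 → 00001100001 = 97
1037 = 10000001101
→ AND → 00000000001 = 1

1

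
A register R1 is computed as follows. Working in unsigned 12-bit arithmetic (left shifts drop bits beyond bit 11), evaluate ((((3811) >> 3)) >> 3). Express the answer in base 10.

59

3811 = 111011100011
→ >> 3 → 000111011100 = 476
→ >> 3 → 000000111011 = 59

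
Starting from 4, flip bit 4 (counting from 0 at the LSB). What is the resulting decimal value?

x = 00000100
bit 4 is currently 0; toggle it via x ^ (1 << 4) = x ^ 16
→ 00010100 = 20

20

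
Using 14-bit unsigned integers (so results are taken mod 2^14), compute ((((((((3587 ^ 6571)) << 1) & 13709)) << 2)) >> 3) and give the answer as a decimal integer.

640

3587 = 00111000000011
6571 = 01100110101011
→ ^ → 01011110101000 = 6056
→ << 1 (mod 2^14) → 10111101010000 = 12112
13709 = 11010110001101
→ & → 10010100000000 = 9472
→ << 2 (mod 2^14) → 01010000000000 = 5120
→ >> 3 → 00001010000000 = 640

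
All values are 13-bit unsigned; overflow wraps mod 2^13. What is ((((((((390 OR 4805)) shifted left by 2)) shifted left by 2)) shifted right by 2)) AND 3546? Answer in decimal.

1304

390 = 0000110000110
4805 = 1001011000101
→ OR → 1001111000111 = 5063
→ shifted left by 2 (mod 2^13) → 0111100011100 = 3868
→ shifted left by 2 (mod 2^13) → 1110001110000 = 7280
→ shifted right by 2 → 0011100011100 = 1820
3546 = 0110111011010
→ AND → 0010100011000 = 1304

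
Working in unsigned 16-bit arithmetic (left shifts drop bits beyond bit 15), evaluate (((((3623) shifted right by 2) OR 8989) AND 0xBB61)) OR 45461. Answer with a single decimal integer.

3623 = 0000111000100111
→ shifted right by 2 → 0000001110001001 = 905
8989 = 0010001100011101
→ OR → 0010001110011101 = 9117
0xBB61 = 1011101101100001
→ AND → 0010001100000001 = 8961
45461 = 1011000110010101
→ OR → 1011001110010101 = 45973

45973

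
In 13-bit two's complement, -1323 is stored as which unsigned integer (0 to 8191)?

1323 in 13 bits: 0010100101011
Invert: 1101011010100
Add 1:  1101011010101 = 6869
(Check: 2^13 - 1323 = 8192 - 1323 = 6869.)

6869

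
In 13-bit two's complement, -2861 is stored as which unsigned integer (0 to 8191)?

5331

2861 in 13 bits: 0101100101101
Invert: 1010011010010
Add 1:  1010011010011 = 5331
(Check: 2^13 - 2861 = 8192 - 2861 = 5331.)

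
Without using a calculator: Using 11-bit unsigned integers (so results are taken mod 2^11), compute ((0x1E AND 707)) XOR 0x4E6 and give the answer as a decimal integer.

0x1E = 00000011110
707 = 01011000011
→ AND → 00000000010 = 2
0x4E6 = 10011100110
→ XOR → 10011100100 = 1252

1252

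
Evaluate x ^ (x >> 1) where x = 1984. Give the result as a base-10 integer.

1056

x = 11111000000 = 1984
x>>1 = 01111100000
XOR  = 10000100000 = 1056
(x ^ (x >> 1) gives the standard binary-reflected Gray code of x.)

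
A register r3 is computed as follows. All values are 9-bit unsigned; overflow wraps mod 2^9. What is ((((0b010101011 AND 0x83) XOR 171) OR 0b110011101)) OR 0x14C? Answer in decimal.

509

0b010101011 = 010101011
0x83 = 010000011
→ AND → 010000011 = 131
171 = 010101011
→ XOR → 000101000 = 40
0b110011101 = 110011101
→ OR → 110111101 = 445
0x14C = 101001100
→ OR → 111111101 = 509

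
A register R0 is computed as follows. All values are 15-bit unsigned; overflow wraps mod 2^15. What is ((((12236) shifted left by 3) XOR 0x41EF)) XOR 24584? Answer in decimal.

24455

12236 = 010111111001100
→ shifted left by 3 (mod 2^15) → 111111001100000 = 32352
0x41EF = 100000111101111
→ XOR → 011111110001111 = 16271
24584 = 110000000001000
→ XOR → 101111110000111 = 24455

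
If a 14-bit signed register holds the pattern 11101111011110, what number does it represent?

-1058

pattern = 11101111011110 (MSB is 1 ⇒ negative)
Invert: 00010000100001, add 1 → 00010000100010 = 1058, so the value is -1058.
(Equivalently: 15326 - 2^14 = 15326 - 16384 = -1058.)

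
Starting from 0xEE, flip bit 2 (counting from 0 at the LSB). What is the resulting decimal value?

x = 011101110
bit 2 is currently 1; toggle it via x ^ (1 << 2) = x ^ 4
→ 011101010 = 234

234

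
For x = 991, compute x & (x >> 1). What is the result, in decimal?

463

x = 1111011111 = 991
x>>1 = 0111101111
AND  = 0111001111 = 463
(x & (x >> 1) has a 1 wherever x has two consecutive 1 bits.)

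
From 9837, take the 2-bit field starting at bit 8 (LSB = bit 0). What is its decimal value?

v = 10011001101101
Shift right by 8: 100110
Mask low 2 bits: 10 = 2

2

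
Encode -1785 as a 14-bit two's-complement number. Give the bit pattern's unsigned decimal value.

14599

1785 in 14 bits: 00011011111001
Invert: 11100100000110
Add 1:  11100100000111 = 14599
(Check: 2^14 - 1785 = 16384 - 1785 = 14599.)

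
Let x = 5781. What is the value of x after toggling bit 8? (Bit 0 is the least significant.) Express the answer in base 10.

x = 1011010010101
bit 8 is currently 0; toggle it via x ^ (1 << 8) = x ^ 256
→ 1011110010101 = 6037

6037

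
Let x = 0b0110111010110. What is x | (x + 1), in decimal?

x = 110111010110 = 3542
x + 1 = 110111010111
OR    = 110111010111 = 3543
(x | (x + 1) sets the lowest cleared bit.)

3543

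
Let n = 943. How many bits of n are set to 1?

943 = 1110101111
Count the 1s: 1 + 1 + 1 + 1 + 1 + 1 + 1 + 1 = 8

8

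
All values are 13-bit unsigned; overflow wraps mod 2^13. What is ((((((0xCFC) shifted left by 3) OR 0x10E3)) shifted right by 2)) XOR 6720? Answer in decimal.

0xCFC = 0110011111100
→ shifted left by 3 (mod 2^13) → 0011111100000 = 2016
0x10E3 = 1000011100011
→ OR → 1011111100011 = 6115
→ shifted right by 2 → 0010111111000 = 1528
6720 = 1101001000000
→ XOR → 1111110111000 = 8120

8120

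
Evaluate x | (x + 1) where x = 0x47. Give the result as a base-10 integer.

x = 1000111 = 71
x + 1 = 1001000
OR    = 1001111 = 79
(x | (x + 1) sets the lowest cleared bit.)

79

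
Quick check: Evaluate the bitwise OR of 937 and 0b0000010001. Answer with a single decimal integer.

953

937 = 1110101001
b = 0000010001
 OR → 1110111001 = 953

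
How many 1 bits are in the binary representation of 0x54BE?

9

0x54BE = 101010010111110
Count the 1s: 1 + 1 + 1 + 1 + 1 + 1 + 1 + 1 + 1 = 9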